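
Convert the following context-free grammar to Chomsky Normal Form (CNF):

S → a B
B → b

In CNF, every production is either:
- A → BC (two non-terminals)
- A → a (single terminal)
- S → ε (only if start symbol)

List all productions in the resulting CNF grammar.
The grammar has no ε-productions or unit productions to eliminate.
S → a B has terminal a in a right-hand side of length ≥ 2: introduce T_a → a and use T_a in place of a.
B → b is already in CNF (single terminal) – keep it.
S → a B becomes S → T_a B.
Resulting CNF grammar (3 productions): T_a → a; B → b; S → T_a B

Final answer: T_a → a; B → b; S → T_a B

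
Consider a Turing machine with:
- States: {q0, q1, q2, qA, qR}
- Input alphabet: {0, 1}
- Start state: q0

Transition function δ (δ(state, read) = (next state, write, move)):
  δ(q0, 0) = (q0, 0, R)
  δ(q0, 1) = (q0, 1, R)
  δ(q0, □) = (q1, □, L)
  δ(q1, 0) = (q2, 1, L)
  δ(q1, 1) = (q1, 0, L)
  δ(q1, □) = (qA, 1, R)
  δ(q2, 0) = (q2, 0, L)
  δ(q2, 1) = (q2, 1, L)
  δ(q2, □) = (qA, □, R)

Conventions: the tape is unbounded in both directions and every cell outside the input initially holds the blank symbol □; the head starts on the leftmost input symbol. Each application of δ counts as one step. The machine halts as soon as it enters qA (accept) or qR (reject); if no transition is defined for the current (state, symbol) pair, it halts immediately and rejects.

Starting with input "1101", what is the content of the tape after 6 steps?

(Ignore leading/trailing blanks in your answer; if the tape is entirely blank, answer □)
Step 0: [q0]1101 (head at position 0)
Step 1: δ(q0, 1) = (q0, 1, R)  ⊢  1[q0]101 (head at position 1)
Step 2: δ(q0, 1) = (q0, 1, R)  ⊢  11[q0]01 (head at position 2)
Step 3: δ(q0, 0) = (q0, 0, R)  ⊢  110[q0]1 (head at position 3)
Step 4: δ(q0, 1) = (q0, 1, R)  ⊢  1101[q0]□ (head at position 4)
Step 5: δ(q0, □) = (q1, □, L)  ⊢  110[q1]1□ (head at position 3)
Step 6: δ(q1, 1) = (q1, 0, L)  ⊢  11[q1]00□ (head at position 2)
Tape after 6 steps (ignoring surrounding blanks): 1100

Final answer: Tape: 1100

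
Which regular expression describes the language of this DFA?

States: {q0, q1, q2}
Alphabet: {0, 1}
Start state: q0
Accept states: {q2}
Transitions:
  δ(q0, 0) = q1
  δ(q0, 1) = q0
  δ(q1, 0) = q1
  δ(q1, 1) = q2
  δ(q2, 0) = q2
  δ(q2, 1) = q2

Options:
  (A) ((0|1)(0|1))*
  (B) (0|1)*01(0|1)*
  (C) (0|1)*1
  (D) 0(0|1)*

Testing sample strings against the DFA:
  '11001' -> accepted
  '01010' -> accepted
  '01001' -> accepted
  '1110' -> rejected
Checking each option for a counterexample:
  (A) ((0|1)(0|1))*: ε is rejected by the DFA but matches the regex → eliminated
  (B) (0|1)*01(0|1)*: agrees with the DFA on all strings of length ≤ 4
  (C) (0|1)*1: '1' is rejected by the DFA but matches the regex → eliminated
  (D) 0(0|1)*: '0' is rejected by the DFA but matches the regex → eliminated
Only (B) (0|1)*01(0|1)* is consistent with the DFA.

Final answer: (B) (0|1)*01(0|1)*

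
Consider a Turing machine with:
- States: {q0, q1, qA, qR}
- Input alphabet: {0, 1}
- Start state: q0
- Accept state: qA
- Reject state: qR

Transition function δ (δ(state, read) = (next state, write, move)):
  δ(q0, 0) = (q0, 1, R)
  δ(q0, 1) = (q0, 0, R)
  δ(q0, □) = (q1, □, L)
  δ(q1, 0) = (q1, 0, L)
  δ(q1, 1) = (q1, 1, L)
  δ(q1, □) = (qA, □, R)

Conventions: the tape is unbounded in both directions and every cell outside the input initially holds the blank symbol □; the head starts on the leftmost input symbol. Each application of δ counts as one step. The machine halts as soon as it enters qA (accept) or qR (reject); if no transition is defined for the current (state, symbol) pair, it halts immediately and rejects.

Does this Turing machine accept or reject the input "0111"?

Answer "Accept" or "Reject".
Step 0: [q0]0111 (head at position 0)
Step 1: δ(q0, 0) = (q0, 1, R)  ⊢  1[q0]111 (head at position 1)
Step 2: δ(q0, 1) = (q0, 0, R)  ⊢  10[q0]11 (head at position 2)
Step 3: δ(q0, 1) = (q0, 0, R)  ⊢  100[q0]1 (head at position 3)
Step 4: δ(q0, 1) = (q0, 0, R)  ⊢  1000[q0]□ (head at position 4)
Step 5: δ(q0, □) = (q1, □, L)  ⊢  100[q1]0□ (head at position 3)
Step 6: δ(q1, 0) = (q1, 0, L)  ⊢  10[q1]00□ (head at position 2)
Step 7: δ(q1, 0) = (q1, 0, L)  ⊢  1[q1]000□ (head at position 1)
Step 8: δ(q1, 0) = (q1, 0, L)  ⊢  [q1]1000□ (head at position 0)
Step 9: δ(q1, 1) = (q1, 1, L)  ⊢  [q1]□1000□ (head at position -1)
Step 10: δ(q1, □) = (qA, □, R)  ⊢  □[qA]1000□ (head at position 0)
The machine is in qA, so it halts and accepts.

Final answer: Accept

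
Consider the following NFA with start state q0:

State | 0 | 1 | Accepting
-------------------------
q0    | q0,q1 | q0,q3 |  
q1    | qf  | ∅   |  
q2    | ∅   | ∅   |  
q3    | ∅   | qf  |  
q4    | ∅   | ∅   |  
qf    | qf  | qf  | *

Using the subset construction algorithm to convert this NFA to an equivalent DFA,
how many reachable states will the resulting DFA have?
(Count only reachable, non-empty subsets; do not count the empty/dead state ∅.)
Start subset: {q0}
{q0}: on 0 → {q0, q1}, on 1 → {q0, q3}
{q0, q1}: on 0 → {q0, q1, qf}, on 1 → {q0, q3}
{q0, q3}: on 0 → {q0, q1}, on 1 → {q0, q3, qf}
{q0, q1, qf}: on 0 → {q0, q1, qf}, on 1 → {q0, q3, qf}
{q0, q3, qf}: on 0 → {q0, q1, qf}, on 1 → {q0, q3, qf}
Reachable non-empty subsets: {q0}, {q0, q1}, {q0, q3}, {q0, q1, qf}, {q0, q3, qf} — 5 in total.

Final answer: 5 states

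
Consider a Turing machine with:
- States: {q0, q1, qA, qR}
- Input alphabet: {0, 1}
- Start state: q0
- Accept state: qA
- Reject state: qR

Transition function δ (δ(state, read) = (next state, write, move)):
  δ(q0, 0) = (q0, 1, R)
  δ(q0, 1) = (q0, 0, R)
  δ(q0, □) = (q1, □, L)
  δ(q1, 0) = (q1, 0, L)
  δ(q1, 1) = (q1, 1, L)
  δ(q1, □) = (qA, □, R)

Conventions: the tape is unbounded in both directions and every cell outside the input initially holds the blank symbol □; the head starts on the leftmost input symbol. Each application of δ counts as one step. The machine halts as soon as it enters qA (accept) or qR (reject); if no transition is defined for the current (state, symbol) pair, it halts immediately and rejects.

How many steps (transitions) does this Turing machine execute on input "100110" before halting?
Step 0: [q0]100110 (head at position 0)
Step 1: δ(q0, 1) = (q0, 0, R)  ⊢  0[q0]00110 (head at position 1)
Step 2: δ(q0, 0) = (q0, 1, R)  ⊢  01[q0]0110 (head at position 2)
Step 3: δ(q0, 0) = (q0, 1, R)  ⊢  011[q0]110 (head at position 3)
Step 4: δ(q0, 1) = (q0, 0, R)  ⊢  0110[q0]10 (head at position 4)
Step 5: δ(q0, 1) = (q0, 0, R)  ⊢  01100[q0]0 (head at position 5)
Step 6: δ(q0, 0) = (q0, 1, R)  ⊢  011001[q0]□ (head at position 6)
Step 7: δ(q0, □) = (q1, □, L)  ⊢  01100[q1]1□ (head at position 5)
Step 8: δ(q1, 1) = (q1, 1, L)  ⊢  0110[q1]01□ (head at position 4)
Step 9: δ(q1, 0) = (q1, 0, L)  ⊢  011[q1]001□ (head at position 3)
Step 10: δ(q1, 0) = (q1, 0, L)  ⊢  01[q1]1001□ (head at position 2)
Step 11: δ(q1, 1) = (q1, 1, L)  ⊢  0[q1]11001□ (head at position 1)
Step 12: δ(q1, 1) = (q1, 1, L)  ⊢  [q1]011001□ (head at position 0)
Step 13: δ(q1, 0) = (q1, 0, L)  ⊢  [q1]□011001□ (head at position -1)
Step 14: δ(q1, □) = (qA, □, R)  ⊢  □[qA]011001□ (head at position 0)
The machine is in qA, so it halts and accepts.
Number of transitions executed: 14.

Final answer: 14 steps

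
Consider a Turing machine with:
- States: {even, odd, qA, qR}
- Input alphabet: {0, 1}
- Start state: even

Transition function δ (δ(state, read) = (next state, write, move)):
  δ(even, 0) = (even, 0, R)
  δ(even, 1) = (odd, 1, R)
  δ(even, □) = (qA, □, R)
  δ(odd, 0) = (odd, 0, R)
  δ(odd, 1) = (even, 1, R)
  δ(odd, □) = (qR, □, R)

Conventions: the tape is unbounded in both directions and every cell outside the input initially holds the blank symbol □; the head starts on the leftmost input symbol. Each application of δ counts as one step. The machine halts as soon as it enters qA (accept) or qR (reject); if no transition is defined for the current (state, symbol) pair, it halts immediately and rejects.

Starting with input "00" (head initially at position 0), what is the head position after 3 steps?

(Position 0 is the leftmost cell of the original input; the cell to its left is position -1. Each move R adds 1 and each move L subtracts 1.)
Step 0: [even]00 (head at position 0)
Step 1: δ(even, 0) = (even, 0, R)  ⊢  0[even]0 (head at position 1)
Step 2: δ(even, 0) = (even, 0, R)  ⊢  00[even]□ (head at position 2)
Step 3: δ(even, □) = (qA, □, R)  ⊢  00□[qA]□ (head at position 3)
Head position after 3 steps: 3

Final answer: Position 3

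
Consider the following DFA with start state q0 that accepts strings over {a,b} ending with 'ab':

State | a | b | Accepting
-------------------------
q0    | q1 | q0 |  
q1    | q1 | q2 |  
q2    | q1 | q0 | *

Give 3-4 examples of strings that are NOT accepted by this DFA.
Any strings that end in a non-accepting state work; for example:
"aaa": q0 → q1 → q1 → q1; q1 is not accepting → rejected
"bbb": q0 → q0 → q0 → q0; q0 is not accepting → rejected
"aaaa": q0 → q1 → q1 → q1 → q1; q1 is not accepting → rejected
"babb": q0 → q0 → q1 → q2 → q0; q0 is not accepting → rejected

Final answer: "aaa", "bbb", "aaaa", "babb"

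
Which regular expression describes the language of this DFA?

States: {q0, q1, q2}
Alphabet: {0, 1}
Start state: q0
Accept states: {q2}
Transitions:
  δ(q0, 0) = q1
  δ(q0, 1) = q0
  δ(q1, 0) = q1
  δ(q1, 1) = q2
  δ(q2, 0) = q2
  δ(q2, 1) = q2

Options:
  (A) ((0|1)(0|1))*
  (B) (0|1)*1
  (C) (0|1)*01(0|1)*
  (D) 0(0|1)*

Testing sample strings against the DFA:
  '11' -> rejected
  '111' -> rejected
  '10011' -> accepted
  '00001' -> accepted
Checking each option for a counterexample:
  (A) ((0|1)(0|1))*: ε is rejected by the DFA but matches the regex → eliminated
  (B) (0|1)*1: '1' is rejected by the DFA but matches the regex → eliminated
  (C) (0|1)*01(0|1)*: agrees with the DFA on all strings of length ≤ 4
  (D) 0(0|1)*: '0' is rejected by the DFA but matches the regex → eliminated
Only (C) (0|1)*01(0|1)* is consistent with the DFA.

Final answer: (C) (0|1)*01(0|1)*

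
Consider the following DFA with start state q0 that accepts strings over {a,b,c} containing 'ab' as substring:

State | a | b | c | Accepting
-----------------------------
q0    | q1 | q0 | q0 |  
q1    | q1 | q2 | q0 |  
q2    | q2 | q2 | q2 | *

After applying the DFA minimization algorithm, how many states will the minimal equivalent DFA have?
All 3 states are reachable from q0, so none can be removed as unreachable.
Table-filling: first mark every (accepting, non-accepting) pair as distinguishable (accepting: {q2}; non-accepting: {q0, q1}).
Round 1: (q0, q1) on 'b' go to q0 and q2, already distinguishable → mark.
Every pair of states is distinguishable, so the DFA is already minimal.
Equivalence classes: {q0}, {q1}, {q2} → 3 states.

Final answer: 3 states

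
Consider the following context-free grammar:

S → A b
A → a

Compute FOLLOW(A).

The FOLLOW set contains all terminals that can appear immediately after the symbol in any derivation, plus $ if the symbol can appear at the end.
A occurs only in S → A b, where it is immediately followed by the terminal b. So FOLLOW(A) = {b}.

Final answer: {b}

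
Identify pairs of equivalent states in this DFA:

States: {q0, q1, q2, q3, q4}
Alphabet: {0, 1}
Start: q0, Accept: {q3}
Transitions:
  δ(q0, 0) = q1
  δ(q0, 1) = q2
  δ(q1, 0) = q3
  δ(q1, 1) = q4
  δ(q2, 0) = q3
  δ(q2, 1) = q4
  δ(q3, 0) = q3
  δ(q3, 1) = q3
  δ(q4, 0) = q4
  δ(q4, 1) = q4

Using the table-filling algorithm:
Round 0 – mark pairs where exactly one state is accepting: (q0,q3), (q1,q3), (q2,q3), (q3,q4)
Round 1 – newly marked: (q0,q1) [on 0: q1 vs q3, already marked]; (q0,q2) [on 0: q1 vs q3, already marked]; (q1,q4) [on 0: q3 vs q4, already marked]; (q2,q4) [on 0: q3 vs q4, already marked]
Round 2 – newly marked: (q0,q4) [on 0: q1 vs q4, already marked]
No further pairs can be marked.
(q1, q2) unmarked: δ(q1,0)=q3, δ(q2,0)=q3; δ(q1,1)=q4, δ(q2,1)=q4 → equivalent
Equivalent pairs: (q1, q2)

Final answer: Equivalent pairs: (q1, q2)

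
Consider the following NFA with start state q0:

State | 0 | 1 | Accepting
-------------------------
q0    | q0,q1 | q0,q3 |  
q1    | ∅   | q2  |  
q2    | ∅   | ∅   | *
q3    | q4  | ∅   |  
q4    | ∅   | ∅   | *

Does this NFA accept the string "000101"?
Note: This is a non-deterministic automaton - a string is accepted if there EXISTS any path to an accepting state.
Track the set of states the NFA could be in: start {q0}
Read '0': {q0} → {q0, q1}
Read '0': {q0, q1} → {q0, q1}
Read '0': {q0, q1} → {q0, q1}
Read '1': {q0, q1} → {q0, q2, q3}
Read '0': {q0, q2, q3} → {q0, q1, q4}
Read '1': {q0, q1, q4} → {q0, q2, q3}
Final set {q0, q2, q3} contains accepting state(s) {q2} → accepted.

Final answer: Yes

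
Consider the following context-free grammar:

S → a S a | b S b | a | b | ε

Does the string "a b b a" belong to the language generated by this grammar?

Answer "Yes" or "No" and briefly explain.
A derivation exists: S ⇒ a S a ⇒ a b S b a ⇒ a b b a (using S → a S a, S → b S b, then S → ε).

Final answer: Yes - a valid derivation exists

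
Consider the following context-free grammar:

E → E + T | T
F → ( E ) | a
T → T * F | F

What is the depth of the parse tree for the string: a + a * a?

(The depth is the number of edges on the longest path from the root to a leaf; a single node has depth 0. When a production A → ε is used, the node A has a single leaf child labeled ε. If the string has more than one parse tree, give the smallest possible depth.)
The grammar is unambiguous; the parse tree of a + a * a is:
E → E + T at the root (depth 0).
  Left E (depth 1) → T (2) → F (3) → a (4).
  Right T (depth 1) → T * F; that T (2) → F (3) → a (4); F (2) → a (3).
The longest root-to-leaf paths have 4 edges.
Depth = 4.

Final answer: 4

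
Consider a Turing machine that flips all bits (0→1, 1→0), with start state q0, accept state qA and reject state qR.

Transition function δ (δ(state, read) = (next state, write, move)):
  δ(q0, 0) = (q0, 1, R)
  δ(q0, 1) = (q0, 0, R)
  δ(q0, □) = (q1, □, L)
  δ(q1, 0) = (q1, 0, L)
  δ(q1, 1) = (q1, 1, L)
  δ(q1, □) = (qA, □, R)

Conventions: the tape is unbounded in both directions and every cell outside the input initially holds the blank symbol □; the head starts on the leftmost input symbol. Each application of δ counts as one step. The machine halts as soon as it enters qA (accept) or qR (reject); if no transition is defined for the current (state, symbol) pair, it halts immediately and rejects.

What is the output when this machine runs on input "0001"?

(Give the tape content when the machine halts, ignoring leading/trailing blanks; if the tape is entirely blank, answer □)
Step 0: [q0]0001 (head at position 0)
Step 1: δ(q0, 0) = (q0, 1, R)  ⊢  1[q0]001 (head at position 1)
Step 2: δ(q0, 0) = (q0, 1, R)  ⊢  11[q0]01 (head at position 2)
Step 3: δ(q0, 0) = (q0, 1, R)  ⊢  111[q0]1 (head at position 3)
Step 4: δ(q0, 1) = (q0, 0, R)  ⊢  1110[q0]□ (head at position 4)
Step 5: δ(q0, □) = (q1, □, L)  ⊢  111[q1]0□ (head at position 3)
Step 6: δ(q1, 0) = (q1, 0, L)  ⊢  11[q1]10□ (head at position 2)
Step 7: δ(q1, 1) = (q1, 1, L)  ⊢  1[q1]110□ (head at position 1)
Step 8: δ(q1, 1) = (q1, 1, L)  ⊢  [q1]1110□ (head at position 0)
Step 9: δ(q1, 1) = (q1, 1, L)  ⊢  [q1]□1110□ (head at position -1)
Step 10: δ(q1, □) = (qA, □, R)  ⊢  □[qA]1110□ (head at position 0)
The machine is in qA, so it halts and accepts.
Tape content when halted (ignoring surrounding blanks): 1110

Final answer: Output: 1110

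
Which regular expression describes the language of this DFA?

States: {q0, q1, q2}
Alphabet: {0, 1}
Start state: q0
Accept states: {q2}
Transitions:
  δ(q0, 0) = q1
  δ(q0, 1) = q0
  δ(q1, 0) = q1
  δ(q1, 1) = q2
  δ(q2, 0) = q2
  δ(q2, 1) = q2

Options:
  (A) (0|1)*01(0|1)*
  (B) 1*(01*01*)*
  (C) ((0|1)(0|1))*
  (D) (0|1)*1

Testing sample strings against the DFA:
  '01' -> accepted
  '11010' -> accepted
  '11110' -> rejected
  '00101' -> accepted
Checking each option for a counterexample:
  (A) (0|1)*01(0|1)*: agrees with the DFA on all strings of length ≤ 4
  (B) 1*(01*01*)*: ε is rejected by the DFA but matches the regex → eliminated
  (C) ((0|1)(0|1))*: ε is rejected by the DFA but matches the regex → eliminated
  (D) (0|1)*1: '1' is rejected by the DFA but matches the regex → eliminated
Only (A) (0|1)*01(0|1)* is consistent with the DFA.

Final answer: (A) (0|1)*01(0|1)*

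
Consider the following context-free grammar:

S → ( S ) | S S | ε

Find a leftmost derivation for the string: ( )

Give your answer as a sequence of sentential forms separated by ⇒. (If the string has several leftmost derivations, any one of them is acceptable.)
Start with S.
Step 1: the leftmost non-terminal is S; apply S → ( S ):  ( S )
Step 2: the leftmost non-terminal is S; apply S → ε:  ( )

Final answer: S ⇒ ( S ) ⇒ ( )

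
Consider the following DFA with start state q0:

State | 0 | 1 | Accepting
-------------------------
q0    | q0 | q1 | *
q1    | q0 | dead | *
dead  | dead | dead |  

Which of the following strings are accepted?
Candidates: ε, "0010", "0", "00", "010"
ε: q0; q0 is accepting → accepted
"0010": q0 → q0 → q0 → q1 → q0; q0 is accepting → accepted
"0": q0 → q0; q0 is accepting → accepted
"00": q0 → q0 → q0; q0 is accepting → accepted
"010": q0 → q0 → q1 → q0; q0 is accepting → accepted

Final answer: ε, "0010", "0", "00", "010"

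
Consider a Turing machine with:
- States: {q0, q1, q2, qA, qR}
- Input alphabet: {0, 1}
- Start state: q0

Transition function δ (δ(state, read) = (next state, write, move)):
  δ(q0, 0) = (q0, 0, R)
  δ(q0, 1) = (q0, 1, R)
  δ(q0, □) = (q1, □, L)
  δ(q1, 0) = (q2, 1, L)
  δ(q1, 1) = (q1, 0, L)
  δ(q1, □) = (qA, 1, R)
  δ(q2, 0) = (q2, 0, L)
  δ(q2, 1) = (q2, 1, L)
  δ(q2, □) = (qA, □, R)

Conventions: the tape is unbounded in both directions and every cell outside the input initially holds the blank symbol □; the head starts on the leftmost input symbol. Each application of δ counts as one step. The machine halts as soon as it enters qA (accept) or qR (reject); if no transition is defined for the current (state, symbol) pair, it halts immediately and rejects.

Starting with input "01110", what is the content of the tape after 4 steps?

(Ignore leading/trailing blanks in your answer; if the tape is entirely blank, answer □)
Step 0: [q0]01110 (head at position 0)
Step 1: δ(q0, 0) = (q0, 0, R)  ⊢  0[q0]1110 (head at position 1)
Step 2: δ(q0, 1) = (q0, 1, R)  ⊢  01[q0]110 (head at position 2)
Step 3: δ(q0, 1) = (q0, 1, R)  ⊢  011[q0]10 (head at position 3)
Step 4: δ(q0, 1) = (q0, 1, R)  ⊢  0111[q0]0 (head at position 4)
Tape after 4 steps (ignoring surrounding blanks): 01110

Final answer: Tape: 01110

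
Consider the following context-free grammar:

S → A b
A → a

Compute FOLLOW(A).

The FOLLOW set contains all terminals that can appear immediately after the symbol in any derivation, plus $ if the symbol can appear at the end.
A occurs only in S → A b, where it is immediately followed by the terminal b. So FOLLOW(A) = {b}.

Final answer: {b}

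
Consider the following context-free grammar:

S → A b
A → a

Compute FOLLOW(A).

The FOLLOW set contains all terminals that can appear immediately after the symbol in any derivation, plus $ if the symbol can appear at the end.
A occurs only in S → A b, where it is immediately followed by the terminal b. So FOLLOW(A) = {b}.

Final answer: {b}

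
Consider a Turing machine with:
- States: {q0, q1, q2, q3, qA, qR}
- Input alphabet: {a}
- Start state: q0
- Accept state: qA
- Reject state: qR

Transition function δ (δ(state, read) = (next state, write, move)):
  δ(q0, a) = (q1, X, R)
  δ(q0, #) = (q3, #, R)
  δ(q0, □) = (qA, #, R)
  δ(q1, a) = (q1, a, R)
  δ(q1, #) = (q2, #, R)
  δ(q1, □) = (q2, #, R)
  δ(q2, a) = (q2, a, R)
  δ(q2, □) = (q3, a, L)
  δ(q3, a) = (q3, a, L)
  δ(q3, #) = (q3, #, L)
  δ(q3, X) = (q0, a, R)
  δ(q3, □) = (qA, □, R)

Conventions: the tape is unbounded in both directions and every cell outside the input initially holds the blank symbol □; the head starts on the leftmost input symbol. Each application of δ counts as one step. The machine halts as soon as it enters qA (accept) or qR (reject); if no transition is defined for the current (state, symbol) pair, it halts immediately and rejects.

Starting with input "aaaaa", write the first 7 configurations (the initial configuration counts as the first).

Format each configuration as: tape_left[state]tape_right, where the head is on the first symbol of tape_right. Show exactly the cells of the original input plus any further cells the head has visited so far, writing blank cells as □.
Step 0: [q0]aaaaa (head at position 0)
Step 1: δ(q0, a) = (q1, X, R)  ⊢  X[q1]aaaa (head at position 1)
Step 2: δ(q1, a) = (q1, a, R)  ⊢  Xa[q1]aaa (head at position 2)
Step 3: δ(q1, a) = (q1, a, R)  ⊢  Xaa[q1]aa (head at position 3)
Step 4: δ(q1, a) = (q1, a, R)  ⊢  Xaaa[q1]a (head at position 4)
Step 5: δ(q1, a) = (q1, a, R)  ⊢  Xaaaa[q1]□ (head at position 5)
Step 6: δ(q1, □) = (q2, #, R)  ⊢  Xaaaa#[q2]□ (head at position 6)

Final answer: [q0]aaaaa ⊢ X[q1]aaaa ⊢ Xa[q1]aaa ⊢ Xaa[q1]aa ⊢ Xaaa[q1]a ⊢ Xaaaa[q1]□ ⊢ Xaaaa#[q2]□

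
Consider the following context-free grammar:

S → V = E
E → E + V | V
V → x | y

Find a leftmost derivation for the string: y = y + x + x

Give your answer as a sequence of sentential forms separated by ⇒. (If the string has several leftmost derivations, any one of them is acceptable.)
Start with S.
Step 1: the leftmost non-terminal is S; apply S → V = E:  V = E
Step 2: the leftmost non-terminal is V; apply V → y:  y = E
Step 3: the leftmost non-terminal is E; apply E → E + V:  y = E + V
Step 4: the leftmost non-terminal is E; apply E → E + V:  y = E + V + V
Step 5: the leftmost non-terminal is E; apply E → V:  y = V + V + V
Step 6: the leftmost non-terminal is V; apply V → y:  y = y + V + V
Step 7: the leftmost non-terminal is V; apply V → x:  y = y + x + V
Step 8: the leftmost non-terminal is V; apply V → x:  y = y + x + x

Final answer: S ⇒ V = E ⇒ y = E ⇒ y = E + V ⇒ y = E + V + V ⇒ y = V + V + V ⇒ y = y + V + V ⇒ y = y + x + V ⇒ y = y + x + x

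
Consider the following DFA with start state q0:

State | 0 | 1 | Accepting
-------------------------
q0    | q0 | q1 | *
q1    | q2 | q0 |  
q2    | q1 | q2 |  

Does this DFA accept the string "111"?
Start in q0.
Read '1': q0 → q1
Read '1': q1 → q0
Read '1': q0 → q1
Final state q1 is not accepting, so the string is rejected.

Final answer: No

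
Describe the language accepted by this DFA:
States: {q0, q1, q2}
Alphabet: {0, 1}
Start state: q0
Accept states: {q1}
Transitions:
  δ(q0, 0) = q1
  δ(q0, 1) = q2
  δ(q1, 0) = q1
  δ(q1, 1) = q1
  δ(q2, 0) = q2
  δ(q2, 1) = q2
Analyzing the DFA structure:
Start state: q0
Accept states: {q1}
Interpreting what each state remembers (checking against the transitions):
  q0: nothing has been read yet
  q1: the first symbol was 0
  q2: the first symbol was 1 (trap state)
  δ(q0, 0): in q0 (nothing has been read yet), after reading 0 we have: the first symbol was 0 → q1
  δ(q0, 1): in q0 (nothing has been read yet), after reading 1 we have: the first symbol was 1 (trap state) → q2
  δ(q1, 0): in q1 (the first symbol was 0), after reading 0 we have: the first symbol was 0 → q1
  δ(q1, 1): in q1 (the first symbol was 0), after reading 1 we have: the first symbol was 0 → q1
  δ(q2, 0): in q2 (the first symbol was 1 (trap state)), after reading 0 we have: the first symbol was 1 (trap state) → q2
  δ(q2, 1): in q2 (the first symbol was 1 (trap state)), after reading 1 we have: the first symbol was 1 (trap state) → q2
A string is accepted iff it ends in {q1}, i.e. the first symbol was 0.
Language: All binary strings starting with 0

Final answer: All binary strings starting with 0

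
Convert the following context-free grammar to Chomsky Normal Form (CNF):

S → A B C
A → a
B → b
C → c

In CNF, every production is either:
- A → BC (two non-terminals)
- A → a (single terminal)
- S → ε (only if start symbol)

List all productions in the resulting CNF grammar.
The grammar has no ε-productions or unit productions to eliminate.
A → a is already in CNF (single terminal) – keep it.
B → b is already in CNF (single terminal) – keep it.
C → c is already in CNF (single terminal) – keep it.
S → A B C has 3 symbols on the right: break it into binary productions S → A X0, X0 → B C.
Resulting CNF grammar (5 productions): A → a; B → b; C → c; S → A X0; X0 → B C

Final answer: A → a; B → b; C → c; S → A X0; X0 → B C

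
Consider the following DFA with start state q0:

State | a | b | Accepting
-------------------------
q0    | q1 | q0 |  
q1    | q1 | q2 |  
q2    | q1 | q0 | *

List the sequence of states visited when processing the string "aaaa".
q0 → q1 → q1 → q1 → q1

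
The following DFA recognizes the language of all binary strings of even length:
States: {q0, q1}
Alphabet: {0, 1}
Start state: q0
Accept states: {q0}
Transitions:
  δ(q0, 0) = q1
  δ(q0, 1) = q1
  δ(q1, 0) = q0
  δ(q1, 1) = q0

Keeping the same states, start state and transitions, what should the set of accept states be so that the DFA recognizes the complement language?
The DFA is complete (every state has a transition on every symbol), so the complement
is recognized by the same DFA with accepting and non-accepting states swapped.
Original accept states: {q0}
Complement accept states = All states - Original accept states
= {q0, q1} - {q0}
= {q1}
Complement language: strings of ODD length

Final answer: {q1}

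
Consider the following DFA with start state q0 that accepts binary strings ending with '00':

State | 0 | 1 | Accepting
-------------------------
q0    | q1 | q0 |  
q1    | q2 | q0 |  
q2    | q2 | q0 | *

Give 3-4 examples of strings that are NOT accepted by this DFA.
Any strings that end in a non-accepting state work; for example:
"01": q0 → q1 → q0; q0 is not accepting → rejected
"011": q0 → q1 → q0 → q0; q0 is not accepting → rejected
"110": q0 → q0 → q0 → q1; q1 is not accepting → rejected
"1111": q0 → q0 → q0 → q0 → q0; q0 is not accepting → rejected

Final answer: "01", "011", "110", "1111"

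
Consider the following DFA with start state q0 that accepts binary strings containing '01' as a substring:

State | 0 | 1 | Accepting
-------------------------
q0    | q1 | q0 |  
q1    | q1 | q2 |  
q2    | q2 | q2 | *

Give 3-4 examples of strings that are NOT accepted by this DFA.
Any strings that end in a non-accepting state work; for example:
"0": q0 → q1; q1 is not accepting → rejected
"00": q0 → q1 → q1; q1 is not accepting → rejected
"100": q0 → q0 → q1 → q1; q1 is not accepting → rejected
"1100": q0 → q0 → q0 → q1 → q1; q1 is not accepting → rejected

Final answer: "0", "00", "100", "1100"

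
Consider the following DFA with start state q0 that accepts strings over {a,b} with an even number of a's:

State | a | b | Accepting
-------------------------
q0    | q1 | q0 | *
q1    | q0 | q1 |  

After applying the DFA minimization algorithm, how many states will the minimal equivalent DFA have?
All 2 states are reachable from q0, so none can be removed as unreachable.
Table-filling: first mark every (accepting, non-accepting) pair as distinguishable (accepting: {q0}; non-accepting: {q1}).
Every pair of states is distinguishable, so the DFA is already minimal.
Equivalence classes: {q0}, {q1} → 2 states.

Final answer: 2 states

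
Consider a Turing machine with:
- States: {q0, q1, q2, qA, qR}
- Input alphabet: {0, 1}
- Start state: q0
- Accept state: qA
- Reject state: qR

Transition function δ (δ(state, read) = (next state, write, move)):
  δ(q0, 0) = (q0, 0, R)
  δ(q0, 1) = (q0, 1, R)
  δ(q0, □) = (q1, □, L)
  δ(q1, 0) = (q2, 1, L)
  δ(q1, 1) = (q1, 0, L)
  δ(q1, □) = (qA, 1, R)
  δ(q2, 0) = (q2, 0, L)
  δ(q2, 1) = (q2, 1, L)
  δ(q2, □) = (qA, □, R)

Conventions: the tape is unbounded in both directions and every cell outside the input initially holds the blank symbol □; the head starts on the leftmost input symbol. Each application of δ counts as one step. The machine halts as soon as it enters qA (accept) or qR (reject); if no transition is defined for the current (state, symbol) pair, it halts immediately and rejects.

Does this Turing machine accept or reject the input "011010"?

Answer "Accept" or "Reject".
Step 0: [q0]011010 (head at position 0)
Step 1: δ(q0, 0) = (q0, 0, R)  ⊢  0[q0]11010 (head at position 1)
Step 2: δ(q0, 1) = (q0, 1, R)  ⊢  01[q0]1010 (head at position 2)
Step 3: δ(q0, 1) = (q0, 1, R)  ⊢  011[q0]010 (head at position 3)
Step 4: δ(q0, 0) = (q0, 0, R)  ⊢  0110[q0]10 (head at position 4)
Step 5: δ(q0, 1) = (q0, 1, R)  ⊢  01101[q0]0 (head at position 5)
Step 6: δ(q0, 0) = (q0, 0, R)  ⊢  011010[q0]□ (head at position 6)
Step 7: δ(q0, □) = (q1, □, L)  ⊢  01101[q1]0□ (head at position 5)
Step 8: δ(q1, 0) = (q2, 1, L)  ⊢  0110[q2]11□ (head at position 4)
Step 9: δ(q2, 1) = (q2, 1, L)  ⊢  011[q2]011□ (head at position 3)
Step 10: δ(q2, 0) = (q2, 0, L)  ⊢  01[q2]1011□ (head at position 2)
Step 11: δ(q2, 1) = (q2, 1, L)  ⊢  0[q2]11011□ (head at position 1)
Step 12: δ(q2, 1) = (q2, 1, L)  ⊢  [q2]011011□ (head at position 0)
Step 13: δ(q2, 0) = (q2, 0, L)  ⊢  [q2]□011011□ (head at position -1)
Step 14: δ(q2, □) = (qA, □, R)  ⊢  □[qA]011011□ (head at position 0)
The machine is in qA, so it halts and accepts.

Final answer: Accept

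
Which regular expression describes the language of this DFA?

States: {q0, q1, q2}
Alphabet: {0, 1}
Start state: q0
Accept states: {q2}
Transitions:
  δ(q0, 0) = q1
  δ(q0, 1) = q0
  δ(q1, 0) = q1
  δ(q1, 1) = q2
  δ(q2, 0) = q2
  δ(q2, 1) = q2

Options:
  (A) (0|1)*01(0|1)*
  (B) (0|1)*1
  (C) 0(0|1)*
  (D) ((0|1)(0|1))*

Testing sample strings against the DFA:
  '0110' -> accepted
  '10' -> rejected
  '01010' -> accepted
  '101' -> accepted
Checking each option for a counterexample:
  (A) (0|1)*01(0|1)*: agrees with the DFA on all strings of length ≤ 4
  (B) (0|1)*1: '1' is rejected by the DFA but matches the regex → eliminated
  (C) 0(0|1)*: '0' is rejected by the DFA but matches the regex → eliminated
  (D) ((0|1)(0|1))*: ε is rejected by the DFA but matches the regex → eliminated
Only (A) (0|1)*01(0|1)* is consistent with the DFA.

Final answer: (A) (0|1)*01(0|1)*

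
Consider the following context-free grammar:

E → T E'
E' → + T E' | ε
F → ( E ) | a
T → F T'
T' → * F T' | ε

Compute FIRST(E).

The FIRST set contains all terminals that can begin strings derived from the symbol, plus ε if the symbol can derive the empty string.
FIRST(F): F → ( E ) contributes '(' and F → a contributes 'a', so FIRST(F) = {(, a}. F is not nullable.
FIRST(T): T → F T' begins with F, and F is not nullable, so FIRST(T) = FIRST(F) = {(, a}.
FIRST(E): E → T E' begins with T, and T is not nullable, so FIRST(E) = FIRST(T) = {(, a}.

Final answer: {(, a}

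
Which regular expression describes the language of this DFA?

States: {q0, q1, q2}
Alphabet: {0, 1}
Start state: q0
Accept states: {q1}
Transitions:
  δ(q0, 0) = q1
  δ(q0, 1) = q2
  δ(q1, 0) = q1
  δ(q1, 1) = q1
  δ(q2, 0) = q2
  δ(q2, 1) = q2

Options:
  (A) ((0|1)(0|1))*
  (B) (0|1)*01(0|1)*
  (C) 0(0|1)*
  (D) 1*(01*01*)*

Testing sample strings against the DFA:
  '1010' -> rejected
  '010' -> accepted
  '11' -> rejected
  '00' -> accepted
Checking each option for a counterexample:
  (A) ((0|1)(0|1))*: ε is rejected by the DFA but matches the regex → eliminated
  (B) (0|1)*01(0|1)*: '0' is accepted by the DFA but does not match the regex → eliminated
  (C) 0(0|1)*: agrees with the DFA on all strings of length ≤ 4
  (D) 1*(01*01*)*: ε is rejected by the DFA but matches the regex → eliminated
Only (C) 0(0|1)* is consistent with the DFA.

Final answer: (C) 0(0|1)*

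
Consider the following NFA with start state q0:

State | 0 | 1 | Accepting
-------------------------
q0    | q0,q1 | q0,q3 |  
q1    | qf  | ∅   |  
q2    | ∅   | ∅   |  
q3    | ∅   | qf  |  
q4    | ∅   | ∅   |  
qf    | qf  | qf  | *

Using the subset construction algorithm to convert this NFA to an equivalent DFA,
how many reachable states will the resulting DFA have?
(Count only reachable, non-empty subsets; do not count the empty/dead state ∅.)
Start subset: {q0}
{q0}: on 0 → {q0, q1}, on 1 → {q0, q3}
{q0, q1}: on 0 → {q0, q1, qf}, on 1 → {q0, q3}
{q0, q3}: on 0 → {q0, q1}, on 1 → {q0, q3, qf}
{q0, q1, qf}: on 0 → {q0, q1, qf}, on 1 → {q0, q3, qf}
{q0, q3, qf}: on 0 → {q0, q1, qf}, on 1 → {q0, q3, qf}
Reachable non-empty subsets: {q0}, {q0, q1}, {q0, q3}, {q0, q1, qf}, {q0, q3, qf} — 5 in total.

Final answer: 5 states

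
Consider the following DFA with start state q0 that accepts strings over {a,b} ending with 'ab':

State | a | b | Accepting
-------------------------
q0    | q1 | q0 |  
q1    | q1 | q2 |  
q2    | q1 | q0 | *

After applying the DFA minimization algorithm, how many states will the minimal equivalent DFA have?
All 3 states are reachable from q0, so none can be removed as unreachable.
Table-filling: first mark every (accepting, non-accepting) pair as distinguishable (accepting: {q2}; non-accepting: {q0, q1}).
Round 1: (q0, q1) on 'b' go to q0 and q2, already distinguishable → mark.
Every pair of states is distinguishable, so the DFA is already minimal.
Equivalence classes: {q0}, {q1}, {q2} → 3 states.

Final answer: 3 states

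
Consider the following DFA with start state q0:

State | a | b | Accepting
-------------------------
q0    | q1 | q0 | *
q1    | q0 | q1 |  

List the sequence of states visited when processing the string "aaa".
q0 → q1 → q0 → q1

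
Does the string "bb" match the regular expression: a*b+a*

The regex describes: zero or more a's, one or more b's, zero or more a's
Yes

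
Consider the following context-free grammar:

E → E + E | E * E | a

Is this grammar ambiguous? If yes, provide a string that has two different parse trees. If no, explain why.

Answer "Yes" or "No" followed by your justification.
Two different leftmost derivations of a + a * a:
  (1) E ⇒ E + E ⇒ a + E ⇒ a + E * E ⇒ a + a * E ⇒ a + a * a   (tree groups a + (a * a))
  (2) E ⇒ E * E ⇒ E + E * E ⇒ a + E * E ⇒ a + a * E ⇒ a + a * a   (tree groups (a + a) * a)
Two distinct leftmost derivations = two distinct parse trees, so the grammar is ambiguous.

Final answer: Yes - the string 'a + a * a' has two distinct leftmost derivations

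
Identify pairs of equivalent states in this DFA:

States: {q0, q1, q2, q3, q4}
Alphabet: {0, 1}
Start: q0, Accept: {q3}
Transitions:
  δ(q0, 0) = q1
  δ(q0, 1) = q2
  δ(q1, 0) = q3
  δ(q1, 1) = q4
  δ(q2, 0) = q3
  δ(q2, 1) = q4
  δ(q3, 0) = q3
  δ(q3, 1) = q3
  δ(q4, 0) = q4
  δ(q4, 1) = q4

Using the table-filling algorithm:
Round 0 – mark pairs where exactly one state is accepting: (q0,q3), (q1,q3), (q2,q3), (q3,q4)
Round 1 – newly marked: (q0,q1) [on 0: q1 vs q3, already marked]; (q0,q2) [on 0: q1 vs q3, already marked]; (q1,q4) [on 0: q3 vs q4, already marked]; (q2,q4) [on 0: q3 vs q4, already marked]
Round 2 – newly marked: (q0,q4) [on 0: q1 vs q4, already marked]
No further pairs can be marked.
(q1, q2) unmarked: δ(q1,0)=q3, δ(q2,0)=q3; δ(q1,1)=q4, δ(q2,1)=q4 → equivalent
Equivalent pairs: (q1, q2)

Final answer: Equivalent pairs: (q1, q2)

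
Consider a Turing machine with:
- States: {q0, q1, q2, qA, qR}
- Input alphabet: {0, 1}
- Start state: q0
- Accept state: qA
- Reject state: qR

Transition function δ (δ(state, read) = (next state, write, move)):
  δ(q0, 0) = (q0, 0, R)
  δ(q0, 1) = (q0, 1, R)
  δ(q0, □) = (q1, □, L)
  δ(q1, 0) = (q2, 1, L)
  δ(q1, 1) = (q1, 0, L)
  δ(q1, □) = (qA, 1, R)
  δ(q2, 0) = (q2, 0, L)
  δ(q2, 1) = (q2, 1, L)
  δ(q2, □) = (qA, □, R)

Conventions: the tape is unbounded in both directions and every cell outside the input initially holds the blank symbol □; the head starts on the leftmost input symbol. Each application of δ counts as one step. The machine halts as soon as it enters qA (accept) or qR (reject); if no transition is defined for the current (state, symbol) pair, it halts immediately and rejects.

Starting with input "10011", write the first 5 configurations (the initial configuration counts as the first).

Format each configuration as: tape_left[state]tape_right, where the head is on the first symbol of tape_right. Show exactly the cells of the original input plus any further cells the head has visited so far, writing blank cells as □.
Step 0: [q0]10011 (head at position 0)
Step 1: δ(q0, 1) = (q0, 1, R)  ⊢  1[q0]0011 (head at position 1)
Step 2: δ(q0, 0) = (q0, 0, R)  ⊢  10[q0]011 (head at position 2)
Step 3: δ(q0, 0) = (q0, 0, R)  ⊢  100[q0]11 (head at position 3)
Step 4: δ(q0, 1) = (q0, 1, R)  ⊢  1001[q0]1 (head at position 4)

Final answer: [q0]10011 ⊢ 1[q0]0011 ⊢ 10[q0]011 ⊢ 100[q0]11 ⊢ 1001[q0]1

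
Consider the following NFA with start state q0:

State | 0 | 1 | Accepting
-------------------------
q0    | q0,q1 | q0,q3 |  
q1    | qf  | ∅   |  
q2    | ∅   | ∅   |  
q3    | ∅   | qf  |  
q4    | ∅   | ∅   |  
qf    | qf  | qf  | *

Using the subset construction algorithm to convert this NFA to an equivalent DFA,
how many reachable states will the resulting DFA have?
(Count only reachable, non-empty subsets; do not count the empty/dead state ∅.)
Start subset: {q0}
{q0}: on 0 → {q0, q1}, on 1 → {q0, q3}
{q0, q1}: on 0 → {q0, q1, qf}, on 1 → {q0, q3}
{q0, q3}: on 0 → {q0, q1}, on 1 → {q0, q3, qf}
{q0, q1, qf}: on 0 → {q0, q1, qf}, on 1 → {q0, q3, qf}
{q0, q3, qf}: on 0 → {q0, q1, qf}, on 1 → {q0, q3, qf}
Reachable non-empty subsets: {q0}, {q0, q1}, {q0, q3}, {q0, q1, qf}, {q0, q3, qf} — 5 in total.

Final answer: 5 states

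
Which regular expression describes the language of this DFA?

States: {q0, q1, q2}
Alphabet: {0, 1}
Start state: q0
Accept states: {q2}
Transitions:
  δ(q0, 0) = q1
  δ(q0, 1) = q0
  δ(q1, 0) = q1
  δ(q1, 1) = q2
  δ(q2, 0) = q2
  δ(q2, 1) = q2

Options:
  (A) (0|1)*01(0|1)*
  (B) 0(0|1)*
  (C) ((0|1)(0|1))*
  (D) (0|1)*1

Testing sample strings against the DFA:
  '00' -> rejected
  '1100' -> rejected
  '1011' -> accepted
  '01' -> accepted
Checking each option for a counterexample:
  (A) (0|1)*01(0|1)*: agrees with the DFA on all strings of length ≤ 4
  (B) 0(0|1)*: '0' is rejected by the DFA but matches the regex → eliminated
  (C) ((0|1)(0|1))*: ε is rejected by the DFA but matches the regex → eliminated
  (D) (0|1)*1: '1' is rejected by the DFA but matches the regex → eliminated
Only (A) (0|1)*01(0|1)* is consistent with the DFA.

Final answer: (A) (0|1)*01(0|1)*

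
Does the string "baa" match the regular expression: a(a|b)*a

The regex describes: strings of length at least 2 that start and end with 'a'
No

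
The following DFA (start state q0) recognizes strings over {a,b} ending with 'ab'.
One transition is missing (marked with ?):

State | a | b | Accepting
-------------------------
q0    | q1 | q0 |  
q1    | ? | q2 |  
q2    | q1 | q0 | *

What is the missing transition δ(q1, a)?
q1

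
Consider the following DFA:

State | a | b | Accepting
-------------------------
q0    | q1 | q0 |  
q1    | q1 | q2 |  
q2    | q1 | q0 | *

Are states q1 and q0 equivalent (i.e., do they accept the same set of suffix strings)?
Try the suffix "b".
From q1: q1 → q2 — accepting.
From q0: q0 → q0 — not accepting.
The two states disagree on this suffix, so they are not equivalent.

Final answer: No. Distinguishing string: "b" - accepted from q1 but not from q0.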